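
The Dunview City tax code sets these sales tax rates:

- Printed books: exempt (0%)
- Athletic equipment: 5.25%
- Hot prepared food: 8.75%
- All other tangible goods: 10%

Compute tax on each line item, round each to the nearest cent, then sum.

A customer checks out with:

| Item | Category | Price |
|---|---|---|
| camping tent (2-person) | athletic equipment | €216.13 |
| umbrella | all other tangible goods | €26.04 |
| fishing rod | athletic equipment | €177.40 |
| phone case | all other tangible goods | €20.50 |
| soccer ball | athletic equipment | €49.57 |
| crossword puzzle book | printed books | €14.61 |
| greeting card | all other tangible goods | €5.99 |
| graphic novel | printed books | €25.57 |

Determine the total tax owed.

Camping tent (2-person) €216.13: athletic equipment → 5.25% → €11.35
Umbrella €26.04: all other tangible goods → 10% → €2.60
Fishing rod €177.40: athletic equipment → 5.25% → €9.31
Phone case €20.50: all other tangible goods → 10% → €2.05
Soccer ball €49.57: athletic equipment → 5.25% → €2.60
Crossword puzzle book €14.61: printed books → 0% → €0.00
Greeting card €5.99: all other tangible goods → 10% → €0.60
Graphic novel €25.57: printed books → 0% → €0.00
Total tax = €11.35 + €2.60 + €9.31 + €2.05 + €2.60 + €0.60 = €28.51

€28.51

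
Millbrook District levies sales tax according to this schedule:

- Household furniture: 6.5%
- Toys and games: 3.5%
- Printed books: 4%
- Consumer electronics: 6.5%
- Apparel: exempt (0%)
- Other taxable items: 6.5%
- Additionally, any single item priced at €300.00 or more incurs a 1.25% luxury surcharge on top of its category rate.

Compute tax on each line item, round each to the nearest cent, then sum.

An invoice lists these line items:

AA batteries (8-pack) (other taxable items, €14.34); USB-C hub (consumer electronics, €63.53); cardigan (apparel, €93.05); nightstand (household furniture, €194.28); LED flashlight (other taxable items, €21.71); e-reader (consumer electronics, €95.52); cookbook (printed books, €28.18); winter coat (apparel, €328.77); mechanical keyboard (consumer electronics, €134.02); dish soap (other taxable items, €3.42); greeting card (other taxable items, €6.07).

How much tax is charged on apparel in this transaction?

€4.11

Cardigan €93.05: apparel → 0% → €0.00
Winter coat €328.77: apparel → 0% + 1.25% surcharge = 1.25% → €4.11
Tax on apparel = €0.00 + €4.11 = €4.11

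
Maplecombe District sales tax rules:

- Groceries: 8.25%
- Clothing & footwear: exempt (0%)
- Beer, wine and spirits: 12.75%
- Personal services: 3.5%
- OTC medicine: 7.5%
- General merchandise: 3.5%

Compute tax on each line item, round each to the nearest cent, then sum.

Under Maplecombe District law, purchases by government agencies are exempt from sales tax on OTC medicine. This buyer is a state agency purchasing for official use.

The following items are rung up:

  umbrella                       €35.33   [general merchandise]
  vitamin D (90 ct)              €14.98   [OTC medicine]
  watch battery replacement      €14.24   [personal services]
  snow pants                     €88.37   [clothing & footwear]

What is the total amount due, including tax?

€154.66

Umbrella €35.33: general merchandise → 3.5% → €1.24
Vitamin D (90 ct) €14.98: OTC medicine, buyer-exempt → 0% → €0.00
Watch battery replacement €14.24: personal services → 3.5% → €0.50
Snow pants €88.37: clothing & footwear → 0% → €0.00
Subtotal = €152.92; tax = €1.74; total due = €154.66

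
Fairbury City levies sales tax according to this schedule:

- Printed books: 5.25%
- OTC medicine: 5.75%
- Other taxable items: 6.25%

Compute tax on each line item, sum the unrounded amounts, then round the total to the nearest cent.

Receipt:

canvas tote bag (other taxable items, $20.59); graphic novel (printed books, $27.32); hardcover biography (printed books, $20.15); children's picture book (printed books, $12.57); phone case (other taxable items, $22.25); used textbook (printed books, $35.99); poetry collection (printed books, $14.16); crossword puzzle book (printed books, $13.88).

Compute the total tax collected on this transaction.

$9.19

Canvas tote bag $20.59: other taxable items → 6.25% → $1.286875
Graphic novel $27.32: printed books → 5.25% → $1.4343
Hardcover biography $20.15: printed books → 5.25% → $1.057875
Children's picture book $12.57: printed books → 5.25% → $0.659925
Phone case $22.25: other taxable items → 6.25% → $1.390625
Used textbook $35.99: printed books → 5.25% → $1.889475
Poetry collection $14.16: printed books → 5.25% → $0.7434
Crossword puzzle book $13.88: printed books → 5.25% → $0.7287
Unrounded tax sum = $9.191175 → $9.19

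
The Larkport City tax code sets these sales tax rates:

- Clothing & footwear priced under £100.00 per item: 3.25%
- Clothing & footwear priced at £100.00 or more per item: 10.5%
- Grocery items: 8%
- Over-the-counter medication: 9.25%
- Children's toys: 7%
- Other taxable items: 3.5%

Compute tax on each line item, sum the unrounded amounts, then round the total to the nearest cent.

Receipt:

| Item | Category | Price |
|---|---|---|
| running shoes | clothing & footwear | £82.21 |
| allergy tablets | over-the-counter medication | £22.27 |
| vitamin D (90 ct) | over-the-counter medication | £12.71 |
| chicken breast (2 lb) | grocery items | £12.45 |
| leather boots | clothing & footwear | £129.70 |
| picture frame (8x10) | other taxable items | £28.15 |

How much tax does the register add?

Running shoes £82.21: clothing & footwear, under £100.00 → 3.25% → £2.671825
Allergy tablets £22.27: over-the-counter medication → 9.25% → £2.059975
Vitamin D (90 ct) £12.71: over-the-counter medication → 9.25% → £1.175675
Chicken breast (2 lb) £12.45: grocery items → 8% → £0.996
Leather boots £129.70: clothing & footwear, £100.00 or more → 10.5% → £13.6185
Picture frame (8x10) £28.15: other taxable items → 3.5% → £0.98525
Unrounded tax sum = £21.507225 → £21.51

£21.51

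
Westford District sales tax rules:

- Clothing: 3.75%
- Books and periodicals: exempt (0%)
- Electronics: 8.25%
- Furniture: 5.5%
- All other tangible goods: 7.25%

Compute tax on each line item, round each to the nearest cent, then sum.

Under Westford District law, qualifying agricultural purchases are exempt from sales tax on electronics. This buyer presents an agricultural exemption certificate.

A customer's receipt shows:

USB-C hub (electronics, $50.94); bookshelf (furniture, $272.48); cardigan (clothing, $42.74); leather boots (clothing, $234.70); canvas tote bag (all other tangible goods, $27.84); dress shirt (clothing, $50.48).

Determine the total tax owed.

USB-C hub $50.94: electronics, buyer-exempt → 0% → $0.00
Bookshelf $272.48: furniture → 5.5% → $14.99
Cardigan $42.74: clothing → 3.75% → $1.60
Leather boots $234.70: clothing → 3.75% → $8.80
Canvas tote bag $27.84: all other tangible goods → 7.25% → $2.02
Dress shirt $50.48: clothing → 3.75% → $1.89
Total tax = $14.99 + $1.60 + $8.80 + $2.02 + $1.89 = $29.30

$29.30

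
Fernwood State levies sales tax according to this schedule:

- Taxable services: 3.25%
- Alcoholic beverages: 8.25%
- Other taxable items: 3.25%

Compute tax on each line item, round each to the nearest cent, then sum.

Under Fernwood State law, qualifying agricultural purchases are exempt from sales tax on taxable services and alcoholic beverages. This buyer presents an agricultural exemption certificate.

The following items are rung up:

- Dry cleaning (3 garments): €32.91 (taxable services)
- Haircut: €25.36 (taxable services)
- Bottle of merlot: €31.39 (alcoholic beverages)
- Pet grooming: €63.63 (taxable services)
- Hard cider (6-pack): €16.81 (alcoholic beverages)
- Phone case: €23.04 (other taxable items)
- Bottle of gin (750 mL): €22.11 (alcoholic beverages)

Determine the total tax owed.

€0.75

Dry cleaning (3 garments) €32.91: taxable services, buyer-exempt → 0% → €0.00
Haircut €25.36: taxable services, buyer-exempt → 0% → €0.00
Bottle of merlot €31.39: alcoholic beverages, buyer-exempt → 0% → €0.00
Pet grooming €63.63: taxable services, buyer-exempt → 0% → €0.00
Hard cider (6-pack) €16.81: alcoholic beverages, buyer-exempt → 0% → €0.00
Phone case €23.04: other taxable items → 3.25% → €0.75
Bottle of gin (750 mL) €22.11: alcoholic beverages, buyer-exempt → 0% → €0.00
Total tax = €0.75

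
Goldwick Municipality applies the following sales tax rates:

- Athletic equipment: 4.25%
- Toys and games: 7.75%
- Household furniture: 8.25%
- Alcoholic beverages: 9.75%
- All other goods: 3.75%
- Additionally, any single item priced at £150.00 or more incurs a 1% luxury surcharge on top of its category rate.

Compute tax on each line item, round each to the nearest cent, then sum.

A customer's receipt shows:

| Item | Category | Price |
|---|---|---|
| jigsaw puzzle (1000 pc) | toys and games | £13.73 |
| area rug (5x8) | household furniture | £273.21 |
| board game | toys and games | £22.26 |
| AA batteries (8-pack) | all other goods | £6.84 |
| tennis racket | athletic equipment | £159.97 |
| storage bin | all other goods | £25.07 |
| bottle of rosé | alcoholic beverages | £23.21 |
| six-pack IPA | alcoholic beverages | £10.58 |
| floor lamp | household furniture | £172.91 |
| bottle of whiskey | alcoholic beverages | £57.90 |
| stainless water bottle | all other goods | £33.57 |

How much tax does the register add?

Jigsaw puzzle (1000 pc) £13.73: toys and games → 7.75% → £1.06
Area rug (5x8) £273.21: household furniture → 8.25% + 1% surcharge = 9.25% → £25.27
Board game £22.26: toys and games → 7.75% → £1.73
AA batteries (8-pack) £6.84: all other goods → 3.75% → £0.26
Tennis racket £159.97: athletic equipment → 4.25% + 1% surcharge = 5.25% → £8.40
Storage bin £25.07: all other goods → 3.75% → £0.94
Bottle of rosé £23.21: alcoholic beverages → 9.75% → £2.26
Six-pack IPA £10.58: alcoholic beverages → 9.75% → £1.03
Floor lamp £172.91: household furniture → 8.25% + 1% surcharge = 9.25% → £15.99
Bottle of whiskey £57.90: alcoholic beverages → 9.75% → £5.65
Stainless water bottle £33.57: all other goods → 3.75% → £1.26
Total tax = £1.06 + £25.27 + £1.73 + £0.26 + £8.40 + £0.94 + £2.26 + £1.03 + £15.99 + £5.65 + £1.26 = £63.85

£63.85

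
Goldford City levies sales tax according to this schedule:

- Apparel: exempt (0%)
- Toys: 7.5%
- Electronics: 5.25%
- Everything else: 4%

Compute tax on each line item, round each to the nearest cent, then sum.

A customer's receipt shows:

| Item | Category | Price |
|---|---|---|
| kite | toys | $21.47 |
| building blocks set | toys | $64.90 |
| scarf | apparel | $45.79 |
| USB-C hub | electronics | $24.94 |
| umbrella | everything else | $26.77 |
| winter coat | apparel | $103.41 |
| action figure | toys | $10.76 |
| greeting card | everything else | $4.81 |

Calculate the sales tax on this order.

Kite $21.47: toys → 7.5% → $1.61
Building blocks set $64.90: toys → 7.5% → $4.87
Scarf $45.79: apparel → 0% → $0.00
USB-C hub $24.94: electronics → 5.25% → $1.31
Umbrella $26.77: everything else → 4% → $1.07
Winter coat $103.41: apparel → 0% → $0.00
Action figure $10.76: toys → 7.5% → $0.81
Greeting card $4.81: everything else → 4% → $0.19
Total tax = $1.61 + $4.87 + $1.31 + $1.07 + $0.81 + $0.19 = $9.86

$9.86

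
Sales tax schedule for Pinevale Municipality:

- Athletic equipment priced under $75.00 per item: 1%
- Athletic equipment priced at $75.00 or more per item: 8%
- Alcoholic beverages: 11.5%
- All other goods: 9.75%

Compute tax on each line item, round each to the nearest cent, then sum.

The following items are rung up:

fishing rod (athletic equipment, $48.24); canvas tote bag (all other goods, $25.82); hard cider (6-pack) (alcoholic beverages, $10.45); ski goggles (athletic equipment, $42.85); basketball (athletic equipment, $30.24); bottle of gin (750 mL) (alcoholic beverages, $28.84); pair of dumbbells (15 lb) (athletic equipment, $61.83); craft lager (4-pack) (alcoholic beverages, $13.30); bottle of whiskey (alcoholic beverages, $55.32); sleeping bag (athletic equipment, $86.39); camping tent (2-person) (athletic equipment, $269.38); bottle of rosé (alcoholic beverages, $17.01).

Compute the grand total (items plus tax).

$736.85

Fishing rod $48.24: athletic equipment, under $75.00 → 1% → $0.48
Canvas tote bag $25.82: all other goods → 9.75% → $2.52
Hard cider (6-pack) $10.45: alcoholic beverages → 11.5% → $1.20
Ski goggles $42.85: athletic equipment, under $75.00 → 1% → $0.43
Basketball $30.24: athletic equipment, under $75.00 → 1% → $0.30
Bottle of gin (750 mL) $28.84: alcoholic beverages → 11.5% → $3.32
Pair of dumbbells (15 lb) $61.83: athletic equipment, under $75.00 → 1% → $0.62
Craft lager (4-pack) $13.30: alcoholic beverages → 11.5% → $1.53
Bottle of whiskey $55.32: alcoholic beverages → 11.5% → $6.36
Sleeping bag $86.39: athletic equipment, $75.00 or more → 8% → $6.91
Camping tent (2-person) $269.38: athletic equipment, $75.00 or more → 8% → $21.55
Bottle of rosé $17.01: alcoholic beverages → 11.5% → $1.96
Subtotal = $689.67; tax = $47.18; total due = $736.85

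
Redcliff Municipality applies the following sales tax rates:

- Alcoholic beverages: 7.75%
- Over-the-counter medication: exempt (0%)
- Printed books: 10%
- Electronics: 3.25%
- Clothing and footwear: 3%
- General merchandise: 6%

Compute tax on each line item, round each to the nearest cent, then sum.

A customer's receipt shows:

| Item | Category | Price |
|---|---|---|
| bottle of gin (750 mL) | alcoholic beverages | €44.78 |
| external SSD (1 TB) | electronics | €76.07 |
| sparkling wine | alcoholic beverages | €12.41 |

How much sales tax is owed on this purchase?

€6.90

Bottle of gin (750 mL) €44.78: alcoholic beverages → 7.75% → €3.47
External SSD (1 TB) €76.07: electronics → 3.25% → €2.47
Sparkling wine €12.41: alcoholic beverages → 7.75% → €0.96
Total tax = €3.47 + €2.47 + €0.96 = €6.90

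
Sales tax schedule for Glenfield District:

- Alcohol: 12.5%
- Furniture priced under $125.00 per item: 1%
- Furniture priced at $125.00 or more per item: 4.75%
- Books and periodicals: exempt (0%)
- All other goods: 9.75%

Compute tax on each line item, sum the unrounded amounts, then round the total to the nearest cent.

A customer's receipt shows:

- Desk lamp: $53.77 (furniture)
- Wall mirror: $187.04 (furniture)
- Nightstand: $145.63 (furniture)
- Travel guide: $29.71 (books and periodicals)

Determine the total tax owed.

$16.34

Desk lamp $53.77: furniture, under $125.00 → 1% → $0.5377
Wall mirror $187.04: furniture, $125.00 or more → 4.75% → $8.8844
Nightstand $145.63: furniture, $125.00 or more → 4.75% → $6.917425
Travel guide $29.71: books and periodicals → 0% → $0.00
Unrounded tax sum = $16.339525 → $16.34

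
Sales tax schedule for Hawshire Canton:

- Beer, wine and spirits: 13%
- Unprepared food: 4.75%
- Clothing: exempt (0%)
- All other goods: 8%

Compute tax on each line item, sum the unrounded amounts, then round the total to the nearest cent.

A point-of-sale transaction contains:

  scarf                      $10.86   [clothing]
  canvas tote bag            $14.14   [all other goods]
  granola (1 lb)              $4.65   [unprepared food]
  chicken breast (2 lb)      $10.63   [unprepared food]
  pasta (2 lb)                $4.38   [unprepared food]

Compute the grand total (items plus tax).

$46.73

Scarf $10.86: clothing → 0% → $0.00
Canvas tote bag $14.14: all other goods → 8% → $1.1312
Granola (1 lb) $4.65: unprepared food → 4.75% → $0.220875
Chicken breast (2 lb) $10.63: unprepared food → 4.75% → $0.504925
Pasta (2 lb) $4.38: unprepared food → 4.75% → $0.20805
Subtotal = $44.66; unrounded tax = $2.06505 → $2.07; total due = $46.73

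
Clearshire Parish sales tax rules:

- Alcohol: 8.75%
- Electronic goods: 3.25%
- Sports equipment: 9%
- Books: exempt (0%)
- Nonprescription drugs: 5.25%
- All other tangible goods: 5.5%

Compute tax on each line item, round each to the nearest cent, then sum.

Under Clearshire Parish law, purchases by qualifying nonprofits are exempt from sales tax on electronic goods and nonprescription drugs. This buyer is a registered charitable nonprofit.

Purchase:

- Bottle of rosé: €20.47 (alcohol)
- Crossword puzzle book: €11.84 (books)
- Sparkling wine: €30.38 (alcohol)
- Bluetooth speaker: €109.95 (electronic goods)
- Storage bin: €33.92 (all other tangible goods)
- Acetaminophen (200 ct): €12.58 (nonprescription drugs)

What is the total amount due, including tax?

€225.46

Bottle of rosé €20.47: alcohol → 8.75% → €1.79
Crossword puzzle book €11.84: books → 0% → €0.00
Sparkling wine €30.38: alcohol → 8.75% → €2.66
Bluetooth speaker €109.95: electronic goods, buyer-exempt → 0% → €0.00
Storage bin €33.92: all other tangible goods → 5.5% → €1.87
Acetaminophen (200 ct) €12.58: nonprescription drugs, buyer-exempt → 0% → €0.00
Subtotal = €219.14; tax = €6.32; total due = €225.46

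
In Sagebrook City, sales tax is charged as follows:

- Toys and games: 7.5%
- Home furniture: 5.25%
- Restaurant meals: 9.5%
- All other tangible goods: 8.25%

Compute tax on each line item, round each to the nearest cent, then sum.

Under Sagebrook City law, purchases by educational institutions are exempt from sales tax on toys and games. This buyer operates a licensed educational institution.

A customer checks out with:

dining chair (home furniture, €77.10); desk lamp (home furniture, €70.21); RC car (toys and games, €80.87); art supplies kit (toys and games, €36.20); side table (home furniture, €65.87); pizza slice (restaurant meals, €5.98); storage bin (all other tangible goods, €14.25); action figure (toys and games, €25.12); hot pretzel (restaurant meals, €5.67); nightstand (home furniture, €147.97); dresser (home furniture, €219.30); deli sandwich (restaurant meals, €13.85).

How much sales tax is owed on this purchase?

€34.09

Dining chair €77.10: home furniture → 5.25% → €4.05
Desk lamp €70.21: home furniture → 5.25% → €3.69
RC car €80.87: toys and games, buyer-exempt → 0% → €0.00
Art supplies kit €36.20: toys and games, buyer-exempt → 0% → €0.00
Side table €65.87: home furniture → 5.25% → €3.46
Pizza slice €5.98: restaurant meals → 9.5% → €0.57
Storage bin €14.25: all other tangible goods → 8.25% → €1.18
Action figure €25.12: toys and games, buyer-exempt → 0% → €0.00
Hot pretzel €5.67: restaurant meals → 9.5% → €0.54
Nightstand €147.97: home furniture → 5.25% → €7.77
Dresser €219.30: home furniture → 5.25% → €11.51
Deli sandwich €13.85: restaurant meals → 9.5% → €1.32
Total tax = €4.05 + €3.69 + €3.46 + €0.57 + €1.18 + €0.54 + €7.77 + €11.51 + €1.32 = €34.09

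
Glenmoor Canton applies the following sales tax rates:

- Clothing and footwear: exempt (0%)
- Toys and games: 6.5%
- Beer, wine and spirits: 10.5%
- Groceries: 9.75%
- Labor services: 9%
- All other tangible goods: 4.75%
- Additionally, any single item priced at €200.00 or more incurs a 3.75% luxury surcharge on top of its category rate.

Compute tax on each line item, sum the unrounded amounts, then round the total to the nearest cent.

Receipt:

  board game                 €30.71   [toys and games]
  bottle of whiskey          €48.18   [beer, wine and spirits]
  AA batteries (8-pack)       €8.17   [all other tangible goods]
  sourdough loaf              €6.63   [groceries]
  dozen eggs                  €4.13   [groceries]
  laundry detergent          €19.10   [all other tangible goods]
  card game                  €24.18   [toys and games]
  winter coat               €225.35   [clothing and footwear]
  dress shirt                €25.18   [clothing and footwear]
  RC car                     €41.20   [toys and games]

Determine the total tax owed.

€22.10

Board game €30.71: toys and games → 6.5% → €1.99615
Bottle of whiskey €48.18: beer, wine and spirits → 10.5% → €5.0589
AA batteries (8-pack) €8.17: all other tangible goods → 4.75% → €0.388075
Sourdough loaf €6.63: groceries → 9.75% → €0.646425
Dozen eggs €4.13: groceries → 9.75% → €0.402675
Laundry detergent €19.10: all other tangible goods → 4.75% → €0.90725
Card game €24.18: toys and games → 6.5% → €1.5717
Winter coat €225.35: clothing and footwear → 0% + 3.75% surcharge = 3.75% → €8.450625
Dress shirt €25.18: clothing and footwear → 0% → €0.00
RC car €41.20: toys and games → 6.5% → €2.678
Unrounded tax sum = €22.0998 → €22.10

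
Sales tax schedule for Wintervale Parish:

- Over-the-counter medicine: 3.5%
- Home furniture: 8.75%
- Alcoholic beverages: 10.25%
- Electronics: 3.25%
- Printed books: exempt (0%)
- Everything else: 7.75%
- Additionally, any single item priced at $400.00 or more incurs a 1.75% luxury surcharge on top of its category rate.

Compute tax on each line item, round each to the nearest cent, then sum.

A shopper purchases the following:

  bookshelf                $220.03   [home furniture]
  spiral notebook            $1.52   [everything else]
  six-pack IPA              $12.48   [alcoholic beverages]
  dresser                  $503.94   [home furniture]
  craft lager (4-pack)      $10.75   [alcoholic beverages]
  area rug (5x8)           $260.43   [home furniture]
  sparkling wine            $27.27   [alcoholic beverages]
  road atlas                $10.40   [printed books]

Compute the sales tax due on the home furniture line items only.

Bookshelf $220.03: home furniture → 8.75% → $19.25
Dresser $503.94: home furniture → 8.75% + 1.75% surcharge = 10.5% → $52.91
Area rug (5x8) $260.43: home furniture → 8.75% → $22.79
Tax on home furniture = $19.25 + $52.91 + $22.79 = $94.95

$94.95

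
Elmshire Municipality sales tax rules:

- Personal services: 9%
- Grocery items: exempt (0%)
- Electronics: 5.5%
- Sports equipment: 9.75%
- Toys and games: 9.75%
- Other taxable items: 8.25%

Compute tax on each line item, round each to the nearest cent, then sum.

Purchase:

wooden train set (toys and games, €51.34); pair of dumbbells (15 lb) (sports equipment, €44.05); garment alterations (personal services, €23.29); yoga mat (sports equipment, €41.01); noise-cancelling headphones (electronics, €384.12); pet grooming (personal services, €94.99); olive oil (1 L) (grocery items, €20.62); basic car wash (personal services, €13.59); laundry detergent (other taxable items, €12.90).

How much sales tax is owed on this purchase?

€47.36

Wooden train set €51.34: toys and games → 9.75% → €5.01
Pair of dumbbells (15 lb) €44.05: sports equipment → 9.75% → €4.29
Garment alterations €23.29: personal services → 9% → €2.10
Yoga mat €41.01: sports equipment → 9.75% → €4.00
Noise-cancelling headphones €384.12: electronics → 5.5% → €21.13
Pet grooming €94.99: personal services → 9% → €8.55
Olive oil (1 L) €20.62: grocery items → 0% → €0.00
Basic car wash €13.59: personal services → 9% → €1.22
Laundry detergent €12.90: other taxable items → 8.25% → €1.06
Total tax = €5.01 + €4.29 + €2.10 + €4.00 + €21.13 + €8.55 + €1.22 + €1.06 = €47.36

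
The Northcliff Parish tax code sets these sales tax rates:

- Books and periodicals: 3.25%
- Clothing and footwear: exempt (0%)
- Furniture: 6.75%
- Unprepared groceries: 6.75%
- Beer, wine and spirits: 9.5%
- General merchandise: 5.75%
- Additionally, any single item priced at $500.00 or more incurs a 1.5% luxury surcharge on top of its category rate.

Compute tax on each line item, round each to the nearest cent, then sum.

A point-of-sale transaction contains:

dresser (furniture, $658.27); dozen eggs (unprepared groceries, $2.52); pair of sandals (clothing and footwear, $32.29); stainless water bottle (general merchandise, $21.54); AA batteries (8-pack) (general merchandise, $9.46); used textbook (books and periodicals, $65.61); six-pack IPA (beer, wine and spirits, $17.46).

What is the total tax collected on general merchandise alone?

$1.78

Stainless water bottle $21.54: general merchandise → 5.75% → $1.24
AA batteries (8-pack) $9.46: general merchandise → 5.75% → $0.54
Tax on general merchandise = $1.24 + $0.54 = $1.78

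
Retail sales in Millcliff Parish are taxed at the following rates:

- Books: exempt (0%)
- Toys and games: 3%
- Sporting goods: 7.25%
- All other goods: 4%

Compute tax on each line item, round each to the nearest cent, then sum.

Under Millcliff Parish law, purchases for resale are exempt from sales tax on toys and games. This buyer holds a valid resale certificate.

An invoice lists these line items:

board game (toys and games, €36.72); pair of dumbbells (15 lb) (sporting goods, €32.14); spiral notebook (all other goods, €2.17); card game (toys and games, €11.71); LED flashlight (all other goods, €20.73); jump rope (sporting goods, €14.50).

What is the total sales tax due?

€4.30

Board game €36.72: toys and games, buyer-exempt → 0% → €0.00
Pair of dumbbells (15 lb) €32.14: sporting goods → 7.25% → €2.33
Spiral notebook €2.17: all other goods → 4% → €0.09
Card game €11.71: toys and games, buyer-exempt → 0% → €0.00
LED flashlight €20.73: all other goods → 4% → €0.83
Jump rope €14.50: sporting goods → 7.25% → €1.05
Total tax = €2.33 + €0.09 + €0.83 + €1.05 = €4.30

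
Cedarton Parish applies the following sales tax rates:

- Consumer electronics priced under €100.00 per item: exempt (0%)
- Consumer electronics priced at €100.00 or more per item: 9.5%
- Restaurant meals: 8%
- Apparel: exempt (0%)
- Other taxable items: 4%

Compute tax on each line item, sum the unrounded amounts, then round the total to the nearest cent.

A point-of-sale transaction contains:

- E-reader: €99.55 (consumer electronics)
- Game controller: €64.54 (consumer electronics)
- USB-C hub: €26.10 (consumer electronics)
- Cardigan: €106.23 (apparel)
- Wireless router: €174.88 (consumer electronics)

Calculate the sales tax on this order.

E-reader €99.55: consumer electronics, under €100.00 → 0% → €0.00
Game controller €64.54: consumer electronics, under €100.00 → 0% → €0.00
USB-C hub €26.10: consumer electronics, under €100.00 → 0% → €0.00
Cardigan €106.23: apparel → 0% → €0.00
Wireless router €174.88: consumer electronics, €100.00 or more → 9.5% → €16.6136
Unrounded tax sum = €16.6136 → €16.61

€16.61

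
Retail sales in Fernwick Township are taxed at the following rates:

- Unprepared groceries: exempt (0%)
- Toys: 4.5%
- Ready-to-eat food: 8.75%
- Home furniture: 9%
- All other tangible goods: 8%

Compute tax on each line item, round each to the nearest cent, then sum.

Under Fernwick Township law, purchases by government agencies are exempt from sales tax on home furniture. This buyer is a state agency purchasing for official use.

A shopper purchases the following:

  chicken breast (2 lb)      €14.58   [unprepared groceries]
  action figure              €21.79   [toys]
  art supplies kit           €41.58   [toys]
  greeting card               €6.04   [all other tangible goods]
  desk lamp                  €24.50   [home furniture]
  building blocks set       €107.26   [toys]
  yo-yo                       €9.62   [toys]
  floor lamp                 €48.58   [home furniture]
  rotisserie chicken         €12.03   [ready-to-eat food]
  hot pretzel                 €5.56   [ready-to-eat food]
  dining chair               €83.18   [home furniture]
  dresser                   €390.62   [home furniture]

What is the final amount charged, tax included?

€775.47

Chicken breast (2 lb) €14.58: unprepared groceries → 0% → €0.00
Action figure €21.79: toys → 4.5% → €0.98
Art supplies kit €41.58: toys → 4.5% → €1.87
Greeting card €6.04: all other tangible goods → 8% → €0.48
Desk lamp €24.50: home furniture, buyer-exempt → 0% → €0.00
Building blocks set €107.26: toys → 4.5% → €4.83
Yo-yo €9.62: toys → 4.5% → €0.43
Floor lamp €48.58: home furniture, buyer-exempt → 0% → €0.00
Rotisserie chicken €12.03: ready-to-eat food → 8.75% → €1.05
Hot pretzel €5.56: ready-to-eat food → 8.75% → €0.49
Dining chair €83.18: home furniture, buyer-exempt → 0% → €0.00
Dresser €390.62: home furniture, buyer-exempt → 0% → €0.00
Subtotal = €765.34; tax = €10.13; total due = €775.47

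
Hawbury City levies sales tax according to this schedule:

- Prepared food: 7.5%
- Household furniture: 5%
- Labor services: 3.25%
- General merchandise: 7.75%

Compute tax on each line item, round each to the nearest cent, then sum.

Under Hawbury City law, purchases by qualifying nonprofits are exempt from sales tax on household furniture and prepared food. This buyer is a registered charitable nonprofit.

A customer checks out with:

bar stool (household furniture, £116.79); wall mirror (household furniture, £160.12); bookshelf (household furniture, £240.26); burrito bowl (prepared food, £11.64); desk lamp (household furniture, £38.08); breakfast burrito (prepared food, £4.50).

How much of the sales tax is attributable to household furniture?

£0.00

Bar stool £116.79: household furniture, buyer-exempt → 0% → £0.00
Wall mirror £160.12: household furniture, buyer-exempt → 0% → £0.00
Bookshelf £240.26: household furniture, buyer-exempt → 0% → £0.00
Desk lamp £38.08: household furniture, buyer-exempt → 0% → £0.00
Tax on household furniture = £0.00 + £0.00 + £0.00 + £0.00 = £0.00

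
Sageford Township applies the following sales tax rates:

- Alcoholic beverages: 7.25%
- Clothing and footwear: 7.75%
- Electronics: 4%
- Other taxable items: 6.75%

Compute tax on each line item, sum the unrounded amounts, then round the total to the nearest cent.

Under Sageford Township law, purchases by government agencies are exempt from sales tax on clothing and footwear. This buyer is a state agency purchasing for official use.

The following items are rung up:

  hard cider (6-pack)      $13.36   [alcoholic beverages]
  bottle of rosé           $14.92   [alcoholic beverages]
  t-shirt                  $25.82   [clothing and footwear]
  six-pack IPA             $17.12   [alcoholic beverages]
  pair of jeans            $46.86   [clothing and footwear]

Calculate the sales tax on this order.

$3.29

Hard cider (6-pack) $13.36: alcoholic beverages → 7.25% → $0.9686
Bottle of rosé $14.92: alcoholic beverages → 7.25% → $1.0817
T-shirt $25.82: clothing and footwear, buyer-exempt → 0% → $0.00
Six-pack IPA $17.12: alcoholic beverages → 7.25% → $1.2412
Pair of jeans $46.86: clothing and footwear, buyer-exempt → 0% → $0.00
Unrounded tax sum = $3.2915 → $3.29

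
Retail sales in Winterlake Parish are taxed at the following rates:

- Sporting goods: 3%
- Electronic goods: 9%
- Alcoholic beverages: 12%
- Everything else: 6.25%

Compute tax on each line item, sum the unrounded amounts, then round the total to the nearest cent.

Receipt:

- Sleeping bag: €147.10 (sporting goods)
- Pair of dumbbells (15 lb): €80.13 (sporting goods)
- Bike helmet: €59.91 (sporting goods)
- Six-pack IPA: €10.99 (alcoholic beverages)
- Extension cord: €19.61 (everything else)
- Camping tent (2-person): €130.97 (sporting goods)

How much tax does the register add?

Sleeping bag €147.10: sporting goods → 3% → €4.413
Pair of dumbbells (15 lb) €80.13: sporting goods → 3% → €2.4039
Bike helmet €59.91: sporting goods → 3% → €1.7973
Six-pack IPA €10.99: alcoholic beverages → 12% → €1.3188
Extension cord €19.61: everything else → 6.25% → €1.225625
Camping tent (2-person) €130.97: sporting goods → 3% → €3.9291
Unrounded tax sum = €15.087725 → €15.09

€15.09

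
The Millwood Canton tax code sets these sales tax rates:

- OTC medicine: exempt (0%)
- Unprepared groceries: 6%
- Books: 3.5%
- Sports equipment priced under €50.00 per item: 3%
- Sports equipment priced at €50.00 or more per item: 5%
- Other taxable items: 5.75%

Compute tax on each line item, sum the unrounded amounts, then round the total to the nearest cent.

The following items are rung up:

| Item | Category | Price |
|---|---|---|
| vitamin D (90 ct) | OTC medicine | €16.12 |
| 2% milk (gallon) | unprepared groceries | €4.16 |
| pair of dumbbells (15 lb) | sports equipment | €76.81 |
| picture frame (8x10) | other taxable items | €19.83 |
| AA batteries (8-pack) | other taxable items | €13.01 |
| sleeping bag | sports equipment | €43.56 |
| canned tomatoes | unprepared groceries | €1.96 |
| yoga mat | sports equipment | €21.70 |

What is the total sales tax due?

Vitamin D (90 ct) €16.12: OTC medicine → 0% → €0.00
2% milk (gallon) €4.16: unprepared groceries → 6% → €0.2496
Pair of dumbbells (15 lb) €76.81: sports equipment, €50.00 or more → 5% → €3.8405
Picture frame (8x10) €19.83: other taxable items → 5.75% → €1.140225
AA batteries (8-pack) €13.01: other taxable items → 5.75% → €0.748075
Sleeping bag €43.56: sports equipment, under €50.00 → 3% → €1.3068
Canned tomatoes €1.96: unprepared groceries → 6% → €0.1176
Yoga mat €21.70: sports equipment, under €50.00 → 3% → €0.651
Unrounded tax sum = €8.0538 → €8.05

€8.05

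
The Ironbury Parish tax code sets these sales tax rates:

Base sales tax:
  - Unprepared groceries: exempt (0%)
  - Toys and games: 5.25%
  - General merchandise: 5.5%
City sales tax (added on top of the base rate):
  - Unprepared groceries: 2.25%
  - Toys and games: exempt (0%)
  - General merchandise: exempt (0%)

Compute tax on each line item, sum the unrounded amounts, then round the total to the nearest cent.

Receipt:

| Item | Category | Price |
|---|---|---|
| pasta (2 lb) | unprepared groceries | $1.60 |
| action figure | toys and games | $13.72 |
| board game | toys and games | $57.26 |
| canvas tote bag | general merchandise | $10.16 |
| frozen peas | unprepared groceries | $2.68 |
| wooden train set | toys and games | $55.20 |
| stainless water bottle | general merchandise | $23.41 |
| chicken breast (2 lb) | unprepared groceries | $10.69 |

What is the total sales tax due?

$8.81

Pasta (2 lb) $1.60: unprepared groceries → 0% + 2.25% city = 2.25% → $0.036
Action figure $13.72: toys and games → 5.25% + 0% city = 5.25% → $0.7203
Board game $57.26: toys and games → 5.25% + 0% city = 5.25% → $3.00615
Canvas tote bag $10.16: general merchandise → 5.5% + 0% city = 5.5% → $0.5588
Frozen peas $2.68: unprepared groceries → 0% + 2.25% city = 2.25% → $0.0603
Wooden train set $55.20: toys and games → 5.25% + 0% city = 5.25% → $2.898
Stainless water bottle $23.41: general merchandise → 5.5% + 0% city = 5.5% → $1.28755
Chicken breast (2 lb) $10.69: unprepared groceries → 0% + 2.25% city = 2.25% → $0.240525
Unrounded tax sum = $8.807625 → $8.81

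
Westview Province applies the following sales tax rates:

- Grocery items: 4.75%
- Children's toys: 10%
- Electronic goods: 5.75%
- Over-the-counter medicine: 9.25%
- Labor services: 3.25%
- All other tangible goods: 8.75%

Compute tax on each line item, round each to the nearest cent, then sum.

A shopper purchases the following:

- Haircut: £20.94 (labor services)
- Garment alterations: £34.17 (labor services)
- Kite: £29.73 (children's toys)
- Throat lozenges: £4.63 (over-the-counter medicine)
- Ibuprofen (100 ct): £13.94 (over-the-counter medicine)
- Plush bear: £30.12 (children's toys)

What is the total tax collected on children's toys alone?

£5.98

Kite £29.73: children's toys → 10% → £2.97
Plush bear £30.12: children's toys → 10% → £3.01
Tax on children's toys = £2.97 + £3.01 = £5.98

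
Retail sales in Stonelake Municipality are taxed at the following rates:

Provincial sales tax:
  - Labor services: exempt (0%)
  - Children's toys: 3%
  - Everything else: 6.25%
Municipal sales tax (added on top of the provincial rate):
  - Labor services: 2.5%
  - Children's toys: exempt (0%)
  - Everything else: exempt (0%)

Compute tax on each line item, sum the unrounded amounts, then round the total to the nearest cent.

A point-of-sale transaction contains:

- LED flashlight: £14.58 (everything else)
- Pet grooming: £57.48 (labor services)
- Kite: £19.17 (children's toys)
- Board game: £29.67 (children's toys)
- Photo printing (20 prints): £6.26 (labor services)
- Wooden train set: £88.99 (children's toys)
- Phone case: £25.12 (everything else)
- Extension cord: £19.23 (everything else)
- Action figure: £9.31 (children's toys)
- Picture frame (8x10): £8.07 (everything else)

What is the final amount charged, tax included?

£288.08

LED flashlight £14.58: everything else → 6.25% + 0% municipal = 6.25% → £0.91125
Pet grooming £57.48: labor services → 0% + 2.5% municipal = 2.5% → £1.437
Kite £19.17: children's toys → 3% + 0% municipal = 3% → £0.5751
Board game £29.67: children's toys → 3% + 0% municipal = 3% → £0.8901
Photo printing (20 prints) £6.26: labor services → 0% + 2.5% municipal = 2.5% → £0.1565
Wooden train set £88.99: children's toys → 3% + 0% municipal = 3% → £2.6697
Phone case £25.12: everything else → 6.25% + 0% municipal = 6.25% → £1.57
Extension cord £19.23: everything else → 6.25% + 0% municipal = 6.25% → £1.201875
Action figure £9.31: children's toys → 3% + 0% municipal = 3% → £0.2793
Picture frame (8x10) £8.07: everything else → 6.25% + 0% municipal = 6.25% → £0.504375
Subtotal = £277.88; unrounded tax = £10.1952 → £10.20; total due = £288.08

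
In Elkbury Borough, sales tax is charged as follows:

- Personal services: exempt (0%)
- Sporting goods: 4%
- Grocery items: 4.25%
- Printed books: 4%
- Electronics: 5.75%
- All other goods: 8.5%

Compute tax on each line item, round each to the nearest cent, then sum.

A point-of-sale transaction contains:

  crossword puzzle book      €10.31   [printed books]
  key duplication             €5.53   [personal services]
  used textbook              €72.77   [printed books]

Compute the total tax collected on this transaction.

Crossword puzzle book €10.31: printed books → 4% → €0.41
Key duplication €5.53: personal services → 0% → €0.00
Used textbook €72.77: printed books → 4% → €2.91
Total tax = €0.41 + €2.91 = €3.32

€3.32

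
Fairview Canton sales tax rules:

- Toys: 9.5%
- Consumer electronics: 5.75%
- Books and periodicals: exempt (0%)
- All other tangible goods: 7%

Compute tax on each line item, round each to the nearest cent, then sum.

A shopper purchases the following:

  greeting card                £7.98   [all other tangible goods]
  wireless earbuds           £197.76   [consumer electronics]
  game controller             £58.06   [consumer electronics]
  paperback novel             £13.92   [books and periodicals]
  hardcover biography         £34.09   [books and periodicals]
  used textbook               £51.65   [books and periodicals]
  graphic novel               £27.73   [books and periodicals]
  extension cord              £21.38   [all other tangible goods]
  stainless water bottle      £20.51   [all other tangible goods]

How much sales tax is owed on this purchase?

Greeting card £7.98: all other tangible goods → 7% → £0.56
Wireless earbuds £197.76: consumer electronics → 5.75% → £11.37
Game controller £58.06: consumer electronics → 5.75% → £3.34
Paperback novel £13.92: books and periodicals → 0% → £0.00
Hardcover biography £34.09: books and periodicals → 0% → £0.00
Used textbook £51.65: books and periodicals → 0% → £0.00
Graphic novel £27.73: books and periodicals → 0% → £0.00
Extension cord £21.38: all other tangible goods → 7% → £1.50
Stainless water bottle £20.51: all other tangible goods → 7% → £1.44
Total tax = £0.56 + £11.37 + £3.34 + £1.50 + £1.44 = £18.21

£18.21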